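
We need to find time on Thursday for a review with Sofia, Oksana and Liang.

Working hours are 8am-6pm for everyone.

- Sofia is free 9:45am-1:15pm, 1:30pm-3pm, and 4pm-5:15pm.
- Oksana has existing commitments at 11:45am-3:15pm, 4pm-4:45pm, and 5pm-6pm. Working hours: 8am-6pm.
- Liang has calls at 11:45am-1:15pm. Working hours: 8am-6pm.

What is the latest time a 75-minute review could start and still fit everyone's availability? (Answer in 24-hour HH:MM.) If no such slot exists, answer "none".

10:30

Oksana free within 08:00–18:00: 08:00–11:45, 15:15–16:00, 16:45–17:00.
Liang free within 08:00–18:00: 08:00–11:45, 13:15–18:00.
Sofia ∩ Oksana: 09:45–11:45, 16:45–17:00.
Sofia ∩ Oksana ∩ Liang: 09:45–11:45, 16:45–17:00.
Windows ≥ 75 min: 09:45–11:45.
Latest start in the last window 09:45–11:45 is 11:45 − 75 min = 10:30.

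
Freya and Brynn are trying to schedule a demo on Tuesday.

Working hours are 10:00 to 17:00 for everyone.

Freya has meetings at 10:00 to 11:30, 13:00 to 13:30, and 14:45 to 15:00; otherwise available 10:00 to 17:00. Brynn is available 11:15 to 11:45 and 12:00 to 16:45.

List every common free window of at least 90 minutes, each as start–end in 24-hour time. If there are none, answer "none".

Freya free within 10:00–17:00: 11:30–13:00, 13:30–14:45, 15:00–17:00.
Freya ∩ Brynn: 11:30–11:45, 12:00–13:00, 13:30–14:45, 15:00–16:45.
Windows ≥ 90 min: 15:00–16:45.

15:00–16:45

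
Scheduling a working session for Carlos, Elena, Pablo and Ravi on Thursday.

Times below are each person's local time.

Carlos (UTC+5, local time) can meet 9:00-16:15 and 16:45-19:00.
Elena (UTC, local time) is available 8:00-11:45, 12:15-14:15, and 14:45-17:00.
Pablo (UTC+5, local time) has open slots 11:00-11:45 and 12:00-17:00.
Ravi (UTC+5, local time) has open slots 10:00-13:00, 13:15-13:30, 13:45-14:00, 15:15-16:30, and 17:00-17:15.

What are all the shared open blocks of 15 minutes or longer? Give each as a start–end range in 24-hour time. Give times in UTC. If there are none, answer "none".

08:15–08:30, 08:45–09:00, 10:15–11:15

Carlos → UTC: 04:00–11:15, 11:45–14:00.
Elena → UTC: 08:00–11:45, 12:15–14:15, 14:45–17:00.
Pablo → UTC: 06:00–06:45, 07:00–12:00.
Ravi → UTC: 05:00–08:00, 08:15–08:30, 08:45–09:00, 10:15–11:30, 12:00–12:15.
Carlos ∩ Elena: 08:00–11:15, 12:15–14:00.
Carlos ∩ Elena ∩ Pablo: 08:00–11:15.
Carlos ∩ Elena ∩ Pablo ∩ Ravi: 08:15–08:30, 08:45–09:00, 10:15–11:15.
Windows ≥ 15 min: 08:15–08:30, 08:45–09:00, 10:15–11:15.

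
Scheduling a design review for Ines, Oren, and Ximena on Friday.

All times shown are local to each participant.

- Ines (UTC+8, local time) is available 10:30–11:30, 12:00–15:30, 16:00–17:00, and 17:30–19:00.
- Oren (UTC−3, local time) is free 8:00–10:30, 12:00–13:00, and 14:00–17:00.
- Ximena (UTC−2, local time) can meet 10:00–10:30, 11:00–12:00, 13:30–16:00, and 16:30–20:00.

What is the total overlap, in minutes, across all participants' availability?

Ines → UTC: 02:30–03:30, 04:00–07:30, 08:00–09:00, 09:30–11:00.
Oren → UTC: 11:00–13:30, 15:00–16:00, 17:00–20:00.
Ximena → UTC: 12:00–12:30, 13:00–14:00, 15:30–18:00, 18:30–22:00.
Ines ∩ Oren: (none).
Ines ∩ Oren ∩ Ximena: (none).
Total common minutes: 0.

0 minutes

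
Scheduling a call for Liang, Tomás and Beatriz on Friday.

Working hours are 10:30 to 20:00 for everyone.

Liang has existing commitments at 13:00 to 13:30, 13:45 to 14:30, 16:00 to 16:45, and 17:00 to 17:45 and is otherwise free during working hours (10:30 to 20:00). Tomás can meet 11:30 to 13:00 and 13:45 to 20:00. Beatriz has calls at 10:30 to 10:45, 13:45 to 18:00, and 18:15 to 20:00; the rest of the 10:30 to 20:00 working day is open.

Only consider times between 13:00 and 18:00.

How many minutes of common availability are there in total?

0 minutes

Liang free within 10:30–20:00: 10:30–13:00, 13:30–13:45, 14:30–16:00, 16:45–17:00, 17:45–20:00.
Beatriz free within 10:30–20:00: 10:45–13:45, 18:00–18:15.
Liang ∩ Tomás: 11:30–13:00, 14:30–16:00, 16:45–17:00, 17:45–20:00.
Liang ∩ Tomás ∩ Beatriz: 11:30–13:00, 18:00–18:15.
Restricted to 13:00–18:00: (none).
Total common minutes: 0.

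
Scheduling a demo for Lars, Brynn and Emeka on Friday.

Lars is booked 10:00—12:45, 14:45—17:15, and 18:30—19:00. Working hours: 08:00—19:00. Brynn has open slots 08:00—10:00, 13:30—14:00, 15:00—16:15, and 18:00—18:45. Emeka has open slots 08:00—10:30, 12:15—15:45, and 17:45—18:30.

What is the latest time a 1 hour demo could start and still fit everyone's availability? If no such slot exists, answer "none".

Lars free within 08:00–19:00: 08:00–10:00, 12:45–14:45, 17:15–18:30.
Lars ∩ Brynn: 08:00–10:00, 13:30–14:00, 18:00–18:30.
Lars ∩ Brynn ∩ Emeka: 08:00–10:00, 13:30–14:00, 18:00–18:30.
Windows ≥ 60 min: 08:00–10:00.
Latest start in the last window 08:00–10:00 is 10:00 − 60 min = 09:00.

09:00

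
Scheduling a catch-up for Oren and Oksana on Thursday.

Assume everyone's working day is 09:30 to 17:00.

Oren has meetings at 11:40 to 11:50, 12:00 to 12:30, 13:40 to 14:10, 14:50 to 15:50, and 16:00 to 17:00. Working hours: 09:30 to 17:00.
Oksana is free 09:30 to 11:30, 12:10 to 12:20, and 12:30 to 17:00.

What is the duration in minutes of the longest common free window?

120 minutes

Oren free within 09:30–17:00: 09:30–11:40, 11:50–12:00, 12:30–13:40, 14:10–14:50, 15:50–16:00.
Oren ∩ Oksana: 09:30–11:30, 12:30–13:40, 14:10–14:50, 15:50–16:00.
Common window lengths: 120, 70, 40, 10 min; longest is 120.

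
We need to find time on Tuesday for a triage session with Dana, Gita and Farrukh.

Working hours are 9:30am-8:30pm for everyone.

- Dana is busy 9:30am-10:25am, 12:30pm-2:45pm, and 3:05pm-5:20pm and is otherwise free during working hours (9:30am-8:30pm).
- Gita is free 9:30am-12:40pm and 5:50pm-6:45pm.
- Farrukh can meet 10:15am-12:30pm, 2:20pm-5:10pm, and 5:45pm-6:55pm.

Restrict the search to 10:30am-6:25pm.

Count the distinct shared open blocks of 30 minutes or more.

Dana free within 09:30–20:30: 10:25–12:30, 14:45–15:05, 17:20–20:30.
Dana ∩ Gita: 10:25–12:30, 17:50–18:45.
Dana ∩ Gita ∩ Farrukh: 10:25–12:30, 17:50–18:45.
Restricted to 10:30–18:25: 10:30–12:30, 17:50–18:25.
Windows ≥ 30 min: 10:30–12:30, 17:50–18:25.
That's 2 windows.

2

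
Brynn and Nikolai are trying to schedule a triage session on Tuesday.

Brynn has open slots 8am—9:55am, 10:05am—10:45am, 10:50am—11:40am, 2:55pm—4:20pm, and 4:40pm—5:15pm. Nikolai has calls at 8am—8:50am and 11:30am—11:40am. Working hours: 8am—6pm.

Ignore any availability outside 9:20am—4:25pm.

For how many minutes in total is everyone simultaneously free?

Nikolai free within 08:00–18:00: 08:50–11:30, 11:40–18:00.
Brynn ∩ Nikolai: 08:50–09:55, 10:05–10:45, 10:50–11:30, 14:55–16:20, 16:40–17:15.
Restricted to 09:20–16:25: 09:20–09:55, 10:05–10:45, 10:50–11:30, 14:55–16:20.
Total common minutes: 35 + 40 + 40 + 85 = 200.

200 minutes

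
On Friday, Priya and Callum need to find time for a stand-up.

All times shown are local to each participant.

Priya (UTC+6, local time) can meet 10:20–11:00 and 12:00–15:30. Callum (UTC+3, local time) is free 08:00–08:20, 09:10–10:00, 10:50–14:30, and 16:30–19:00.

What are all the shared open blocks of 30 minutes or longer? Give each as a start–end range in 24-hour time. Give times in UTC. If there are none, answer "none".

Priya → UTC: 04:20–05:00, 06:00–09:30.
Callum → UTC: 05:00–05:20, 06:10–07:00, 07:50–11:30, 13:30–16:00.
Priya ∩ Callum: 06:10–07:00, 07:50–09:30.
Windows ≥ 30 min: 06:10–07:00, 07:50–09:30.

06:10–07:00, 07:50–09:30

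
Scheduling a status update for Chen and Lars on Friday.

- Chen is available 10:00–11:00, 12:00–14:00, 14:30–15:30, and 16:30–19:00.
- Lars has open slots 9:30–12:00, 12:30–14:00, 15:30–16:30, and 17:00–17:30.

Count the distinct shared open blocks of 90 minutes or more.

1

Chen ∩ Lars: 10:00–11:00, 12:30–14:00, 17:00–17:30.
Windows ≥ 90 min: 12:30–14:00.
That's 1 window.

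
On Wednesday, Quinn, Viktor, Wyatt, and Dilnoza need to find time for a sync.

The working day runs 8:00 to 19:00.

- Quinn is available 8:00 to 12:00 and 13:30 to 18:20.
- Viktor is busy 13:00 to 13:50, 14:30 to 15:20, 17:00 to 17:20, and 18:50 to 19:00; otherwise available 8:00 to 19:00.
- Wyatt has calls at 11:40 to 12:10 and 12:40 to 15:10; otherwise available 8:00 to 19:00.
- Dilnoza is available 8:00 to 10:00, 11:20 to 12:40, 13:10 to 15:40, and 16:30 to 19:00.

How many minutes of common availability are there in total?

250 minutes

Viktor free within 08:00–19:00: 08:00–13:00, 13:50–14:30, 15:20–17:00, 17:20–18:50.
Wyatt free within 08:00–19:00: 08:00–11:40, 12:10–12:40, 15:10–19:00.
Quinn ∩ Viktor: 08:00–12:00, 13:50–14:30, 15:20–17:00, 17:20–18:20.
Quinn ∩ Viktor ∩ Wyatt: 08:00–11:40, 15:20–17:00, 17:20–18:20.
Quinn ∩ Viktor ∩ Wyatt ∩ Dilnoza: 08:00–10:00, 11:20–11:40, 15:20–15:40, 16:30–17:00, 17:20–18:20.
Total common minutes: 120 + 20 + 20 + 30 + 60 = 250.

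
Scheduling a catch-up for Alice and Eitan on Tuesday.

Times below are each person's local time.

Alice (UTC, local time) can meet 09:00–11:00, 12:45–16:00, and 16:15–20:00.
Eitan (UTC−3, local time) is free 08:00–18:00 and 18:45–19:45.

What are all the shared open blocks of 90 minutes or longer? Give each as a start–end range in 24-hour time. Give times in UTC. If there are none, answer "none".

Alice → UTC: 09:00–11:00, 12:45–16:00, 16:15–20:00.
Eitan → UTC: 11:00–21:00, 21:45–22:45.
Alice ∩ Eitan: 12:45–16:00, 16:15–20:00.
Windows ≥ 90 min: 12:45–16:00, 16:15–20:00.

12:45–16:00, 16:15–20:00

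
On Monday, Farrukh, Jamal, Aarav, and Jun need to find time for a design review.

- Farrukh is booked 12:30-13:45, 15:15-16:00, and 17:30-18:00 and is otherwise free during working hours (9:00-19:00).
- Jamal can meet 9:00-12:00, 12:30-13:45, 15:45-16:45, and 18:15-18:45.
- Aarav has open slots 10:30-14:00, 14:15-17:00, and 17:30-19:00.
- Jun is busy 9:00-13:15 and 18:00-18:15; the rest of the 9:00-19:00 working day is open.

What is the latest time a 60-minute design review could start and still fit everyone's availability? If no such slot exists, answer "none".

Farrukh free within 09:00–19:00: 09:00–12:30, 13:45–15:15, 16:00–17:30, 18:00–19:00.
Jun free within 09:00–19:00: 13:15–18:00, 18:15–19:00.
Farrukh ∩ Jamal: 09:00–12:00, 16:00–16:45, 18:15–18:45.
Farrukh ∩ Jamal ∩ Aarav: 10:30–12:00, 16:00–16:45, 18:15–18:45.
Farrukh ∩ Jamal ∩ Aarav ∩ Jun: 16:00–16:45, 18:15–18:45.
Windows ≥ 60 min: (none).

none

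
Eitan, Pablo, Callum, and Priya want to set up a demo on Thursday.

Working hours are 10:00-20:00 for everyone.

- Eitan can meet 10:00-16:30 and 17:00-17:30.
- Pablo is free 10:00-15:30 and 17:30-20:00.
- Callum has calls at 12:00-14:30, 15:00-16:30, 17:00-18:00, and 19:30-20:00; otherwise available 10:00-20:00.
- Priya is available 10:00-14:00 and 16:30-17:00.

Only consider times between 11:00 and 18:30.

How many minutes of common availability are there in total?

Callum free within 10:00–20:00: 10:00–12:00, 14:30–15:00, 16:30–17:00, 18:00–19:30.
Eitan ∩ Pablo: 10:00–15:30.
Eitan ∩ Pablo ∩ Callum: 10:00–12:00, 14:30–15:00.
Eitan ∩ Pablo ∩ Callum ∩ Priya: 10:00–12:00.
Restricted to 11:00–18:30: 11:00–12:00.
Total common minutes: 60.

60 minutes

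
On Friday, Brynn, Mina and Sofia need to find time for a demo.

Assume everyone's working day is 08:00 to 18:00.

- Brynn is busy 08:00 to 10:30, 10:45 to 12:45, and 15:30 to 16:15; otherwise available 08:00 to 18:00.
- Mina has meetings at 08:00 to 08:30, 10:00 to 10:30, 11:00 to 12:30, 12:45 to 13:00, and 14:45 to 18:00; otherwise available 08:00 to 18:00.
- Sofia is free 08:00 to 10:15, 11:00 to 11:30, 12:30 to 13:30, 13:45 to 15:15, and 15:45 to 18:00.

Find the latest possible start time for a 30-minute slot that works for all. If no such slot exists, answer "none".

Brynn free within 08:00–18:00: 10:30–10:45, 12:45–15:30, 16:15–18:00.
Mina free within 08:00–18:00: 08:30–10:00, 10:30–11:00, 12:30–12:45, 13:00–14:45.
Brynn ∩ Mina: 10:30–10:45, 13:00–14:45.
Brynn ∩ Mina ∩ Sofia: 13:00–13:30, 13:45–14:45.
Windows ≥ 30 min: 13:00–13:30, 13:45–14:45.
Latest start in the last window 13:45–14:45 is 14:45 − 30 min = 14:15.

14:15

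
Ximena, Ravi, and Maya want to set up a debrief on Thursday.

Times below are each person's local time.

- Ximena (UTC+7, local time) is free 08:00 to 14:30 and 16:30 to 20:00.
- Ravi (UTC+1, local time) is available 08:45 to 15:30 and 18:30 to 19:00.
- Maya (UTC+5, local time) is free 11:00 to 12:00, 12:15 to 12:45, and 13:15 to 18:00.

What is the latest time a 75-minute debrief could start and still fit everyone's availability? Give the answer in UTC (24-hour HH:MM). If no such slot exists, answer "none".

11:45

Ximena → UTC: 01:00–07:30, 09:30–13:00.
Ravi → UTC: 07:45–14:30, 17:30–18:00.
Maya → UTC: 06:00–07:00, 07:15–07:45, 08:15–13:00.
Ximena ∩ Ravi: 09:30–13:00.
Ximena ∩ Ravi ∩ Maya: 09:30–13:00.
Windows ≥ 75 min: 09:30–13:00.
Latest start in the last window 09:30–13:00 is 13:00 − 75 min = 11:45.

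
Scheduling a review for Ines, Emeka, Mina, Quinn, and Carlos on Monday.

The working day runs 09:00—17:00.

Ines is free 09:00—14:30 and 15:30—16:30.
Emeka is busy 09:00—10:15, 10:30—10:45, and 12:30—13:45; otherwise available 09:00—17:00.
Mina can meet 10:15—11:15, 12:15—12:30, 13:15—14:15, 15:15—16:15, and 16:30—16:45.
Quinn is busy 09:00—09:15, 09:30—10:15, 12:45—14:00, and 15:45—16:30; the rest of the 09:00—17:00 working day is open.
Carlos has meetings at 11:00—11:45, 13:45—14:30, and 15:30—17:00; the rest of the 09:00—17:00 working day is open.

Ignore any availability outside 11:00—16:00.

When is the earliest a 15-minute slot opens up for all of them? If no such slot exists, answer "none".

Emeka free within 09:00–17:00: 10:15–10:30, 10:45–12:30, 13:45–17:00.
Quinn free within 09:00–17:00: 09:15–09:30, 10:15–12:45, 14:00–15:45, 16:30–17:00.
Carlos free within 09:00–17:00: 09:00–11:00, 11:45–13:45, 14:30–15:30.
Ines ∩ Emeka: 10:15–10:30, 10:45–12:30, 13:45–14:30, 15:30–16:30.
Ines ∩ Emeka ∩ Mina: 10:15–10:30, 10:45–11:15, 12:15–12:30, 13:45–14:15, 15:30–16:15.
Ines ∩ Emeka ∩ Mina ∩ Quinn: 10:15–10:30, 10:45–11:15, 12:15–12:30, 14:00–14:15, 15:30–15:45.
Ines ∩ Emeka ∩ Mina ∩ Quinn ∩ Carlos: 10:15–10:30, 10:45–11:00, 12:15–12:30.
Restricted to 11:00–16:00: 12:15–12:30.
Windows ≥ 15 min: 12:15–12:30.
Earliest such window starts at 12:15.

12:15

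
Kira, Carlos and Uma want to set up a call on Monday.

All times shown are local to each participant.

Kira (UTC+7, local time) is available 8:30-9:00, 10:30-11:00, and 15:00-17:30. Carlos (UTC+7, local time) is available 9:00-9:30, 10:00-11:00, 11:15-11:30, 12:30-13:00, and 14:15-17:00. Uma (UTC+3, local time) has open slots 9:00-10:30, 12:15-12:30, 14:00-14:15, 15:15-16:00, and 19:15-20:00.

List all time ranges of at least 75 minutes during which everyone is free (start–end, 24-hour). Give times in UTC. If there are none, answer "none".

Kira → UTC: 01:30–02:00, 03:30–04:00, 08:00–10:30.
Carlos → UTC: 02:00–02:30, 03:00–04:00, 04:15–04:30, 05:30–06:00, 07:15–10:00.
Uma → UTC: 06:00–07:30, 09:15–09:30, 11:00–11:15, 12:15–13:00, 16:15–17:00.
Kira ∩ Carlos: 03:30–04:00, 08:00–10:00.
Kira ∩ Carlos ∩ Uma: 09:15–09:30.
Windows ≥ 75 min: (none).

none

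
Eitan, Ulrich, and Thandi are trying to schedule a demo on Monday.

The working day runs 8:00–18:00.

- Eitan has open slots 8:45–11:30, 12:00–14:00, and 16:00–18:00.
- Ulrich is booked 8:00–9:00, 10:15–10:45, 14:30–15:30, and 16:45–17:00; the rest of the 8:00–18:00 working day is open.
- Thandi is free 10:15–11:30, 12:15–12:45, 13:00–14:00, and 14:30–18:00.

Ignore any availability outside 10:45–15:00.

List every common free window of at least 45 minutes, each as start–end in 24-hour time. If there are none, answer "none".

Ulrich free within 08:00–18:00: 09:00–10:15, 10:45–14:30, 15:30–16:45, 17:00–18:00.
Eitan ∩ Ulrich: 09:00–10:15, 10:45–11:30, 12:00–14:00, 16:00–16:45, 17:00–18:00.
Eitan ∩ Ulrich ∩ Thandi: 10:45–11:30, 12:15–12:45, 13:00–14:00, 16:00–16:45, 17:00–18:00.
Restricted to 10:45–15:00: 10:45–11:30, 12:15–12:45, 13:00–14:00.
Windows ≥ 45 min: 10:45–11:30, 13:00–14:00.

10:45–11:30, 13:00–14:00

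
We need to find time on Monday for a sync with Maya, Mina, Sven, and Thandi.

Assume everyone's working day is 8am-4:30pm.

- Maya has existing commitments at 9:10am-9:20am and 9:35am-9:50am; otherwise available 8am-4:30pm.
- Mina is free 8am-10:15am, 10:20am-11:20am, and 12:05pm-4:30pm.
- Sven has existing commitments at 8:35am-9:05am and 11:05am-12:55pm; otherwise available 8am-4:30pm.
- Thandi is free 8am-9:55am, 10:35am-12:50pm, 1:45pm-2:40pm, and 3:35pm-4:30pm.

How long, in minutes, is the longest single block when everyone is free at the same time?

55 minutes

Maya free within 08:00–16:30: 08:00–09:10, 09:20–09:35, 09:50–16:30.
Sven free within 08:00–16:30: 08:00–08:35, 09:05–11:05, 12:55–16:30.
Maya ∩ Mina: 08:00–09:10, 09:20–09:35, 09:50–10:15, 10:20–11:20, 12:05–16:30.
Maya ∩ Mina ∩ Sven: 08:00–08:35, 09:05–09:10, 09:20–09:35, 09:50–10:15, 10:20–11:05, 12:55–16:30.
Maya ∩ Mina ∩ Sven ∩ Thandi: 08:00–08:35, 09:05–09:10, 09:20–09:35, 09:50–09:55, 10:35–11:05, 13:45–14:40, 15:35–16:30.
Common window lengths: 35, 5, 15, 5, 30, 55, 55 min; longest is 55.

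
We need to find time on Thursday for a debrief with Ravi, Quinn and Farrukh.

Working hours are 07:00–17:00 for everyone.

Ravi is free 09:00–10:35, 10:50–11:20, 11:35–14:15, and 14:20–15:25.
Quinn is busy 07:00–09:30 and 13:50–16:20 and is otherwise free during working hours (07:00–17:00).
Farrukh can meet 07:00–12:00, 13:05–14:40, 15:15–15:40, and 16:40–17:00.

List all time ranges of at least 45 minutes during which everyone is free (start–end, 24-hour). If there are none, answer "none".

09:30–10:35, 13:05–13:50

Quinn free within 07:00–17:00: 09:30–13:50, 16:20–17:00.
Ravi ∩ Quinn: 09:30–10:35, 10:50–11:20, 11:35–13:50.
Ravi ∩ Quinn ∩ Farrukh: 09:30–10:35, 10:50–11:20, 11:35–12:00, 13:05–13:50.
Windows ≥ 45 min: 09:30–10:35, 13:05–13:50.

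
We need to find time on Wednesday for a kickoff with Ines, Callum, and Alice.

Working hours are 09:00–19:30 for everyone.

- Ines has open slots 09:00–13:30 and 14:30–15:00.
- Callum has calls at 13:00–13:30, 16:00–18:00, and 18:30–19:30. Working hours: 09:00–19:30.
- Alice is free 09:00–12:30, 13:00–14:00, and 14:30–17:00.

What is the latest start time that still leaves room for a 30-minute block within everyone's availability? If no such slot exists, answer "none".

Callum free within 09:00–19:30: 09:00–13:00, 13:30–16:00, 18:00–18:30.
Ines ∩ Callum: 09:00–13:00, 14:30–15:00.
Ines ∩ Callum ∩ Alice: 09:00–12:30, 14:30–15:00.
Windows ≥ 30 min: 09:00–12:30, 14:30–15:00.
Latest start in the last window 14:30–15:00 is 15:00 − 30 min = 14:30.

14:30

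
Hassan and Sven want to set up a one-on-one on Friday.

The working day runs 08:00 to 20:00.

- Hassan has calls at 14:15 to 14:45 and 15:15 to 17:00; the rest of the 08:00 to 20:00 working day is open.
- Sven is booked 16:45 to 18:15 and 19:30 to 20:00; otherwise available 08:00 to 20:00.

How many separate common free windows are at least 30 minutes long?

3

Hassan free within 08:00–20:00: 08:00–14:15, 14:45–15:15, 17:00–20:00.
Sven free within 08:00–20:00: 08:00–16:45, 18:15–19:30.
Hassan ∩ Sven: 08:00–14:15, 14:45–15:15, 18:15–19:30.
Windows ≥ 30 min: 08:00–14:15, 14:45–15:15, 18:15–19:30.
That's 3 windows.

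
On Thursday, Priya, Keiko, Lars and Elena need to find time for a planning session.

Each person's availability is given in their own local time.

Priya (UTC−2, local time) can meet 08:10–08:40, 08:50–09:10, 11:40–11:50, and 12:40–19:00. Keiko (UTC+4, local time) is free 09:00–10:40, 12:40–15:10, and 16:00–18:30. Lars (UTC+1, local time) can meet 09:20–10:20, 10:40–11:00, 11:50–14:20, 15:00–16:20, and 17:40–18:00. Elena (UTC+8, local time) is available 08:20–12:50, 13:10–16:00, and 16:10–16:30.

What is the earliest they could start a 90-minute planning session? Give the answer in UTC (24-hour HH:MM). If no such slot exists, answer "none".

none

Priya → UTC: 10:10–10:40, 10:50–11:10, 13:40–13:50, 14:40–21:00.
Keiko → UTC: 05:00–06:40, 08:40–11:10, 12:00–14:30.
Lars → UTC: 08:20–09:20, 09:40–10:00, 10:50–13:20, 14:00–15:20, 16:40–17:00.
Elena → UTC: 00:20–04:50, 05:10–08:00, 08:10–08:30.
Priya ∩ Keiko: 10:10–10:40, 10:50–11:10, 13:40–13:50.
Priya ∩ Keiko ∩ Lars: 10:50–11:10.
Priya ∩ Keiko ∩ Lars ∩ Elena: (none).
Windows ≥ 90 min: (none).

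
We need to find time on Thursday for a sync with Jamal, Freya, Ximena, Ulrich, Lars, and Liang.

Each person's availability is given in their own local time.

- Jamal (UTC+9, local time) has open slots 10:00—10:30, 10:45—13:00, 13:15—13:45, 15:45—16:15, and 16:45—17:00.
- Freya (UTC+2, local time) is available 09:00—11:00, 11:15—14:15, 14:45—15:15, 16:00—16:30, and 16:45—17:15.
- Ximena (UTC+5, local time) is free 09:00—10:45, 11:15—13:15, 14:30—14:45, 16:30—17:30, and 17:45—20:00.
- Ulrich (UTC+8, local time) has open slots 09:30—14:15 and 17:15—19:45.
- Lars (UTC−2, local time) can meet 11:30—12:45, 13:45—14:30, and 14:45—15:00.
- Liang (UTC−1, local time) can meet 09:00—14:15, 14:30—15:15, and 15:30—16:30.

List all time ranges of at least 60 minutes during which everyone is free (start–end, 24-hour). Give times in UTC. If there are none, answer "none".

Jamal → UTC: 01:00–01:30, 01:45–04:00, 04:15–04:45, 06:45–07:15, 07:45–08:00.
Freya → UTC: 07:00–09:00, 09:15–12:15, 12:45–13:15, 14:00–14:30, 14:45–15:15.
Ximena → UTC: 04:00–05:45, 06:15–08:15, 09:30–09:45, 11:30–12:30, 12:45–15:00.
Ulrich → UTC: 01:30–06:15, 09:15–11:45.
Lars → UTC: 13:30–14:45, 15:45–16:30, 16:45–17:00.
Liang → UTC: 10:00–15:15, 15:30–16:15, 16:30–17:30.
Jamal ∩ Freya: 07:00–07:15, 07:45–08:00.
Jamal ∩ Freya ∩ Ximena: 07:00–07:15, 07:45–08:00.
Jamal ∩ Freya ∩ Ximena ∩ Ulrich: (none).
Jamal ∩ Freya ∩ Ximena ∩ Ulrich ∩ Lars: (none).
Jamal ∩ Freya ∩ Ximena ∩ Ulrich ∩ Lars ∩ Liang: (none).
Windows ≥ 60 min: (none).

none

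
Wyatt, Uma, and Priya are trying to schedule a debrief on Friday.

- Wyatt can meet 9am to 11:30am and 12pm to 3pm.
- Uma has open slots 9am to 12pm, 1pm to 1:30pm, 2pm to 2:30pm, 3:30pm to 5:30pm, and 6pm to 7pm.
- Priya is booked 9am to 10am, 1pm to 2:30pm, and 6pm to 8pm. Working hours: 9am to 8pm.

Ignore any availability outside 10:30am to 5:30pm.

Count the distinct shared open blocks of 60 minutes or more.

Priya free within 09:00–20:00: 10:00–13:00, 14:30–18:00.
Wyatt ∩ Uma: 09:00–11:30, 13:00–13:30, 14:00–14:30.
Wyatt ∩ Uma ∩ Priya: 10:00–11:30.
Restricted to 10:30–17:30: 10:30–11:30.
Windows ≥ 60 min: 10:30–11:30.
That's 1 window.

1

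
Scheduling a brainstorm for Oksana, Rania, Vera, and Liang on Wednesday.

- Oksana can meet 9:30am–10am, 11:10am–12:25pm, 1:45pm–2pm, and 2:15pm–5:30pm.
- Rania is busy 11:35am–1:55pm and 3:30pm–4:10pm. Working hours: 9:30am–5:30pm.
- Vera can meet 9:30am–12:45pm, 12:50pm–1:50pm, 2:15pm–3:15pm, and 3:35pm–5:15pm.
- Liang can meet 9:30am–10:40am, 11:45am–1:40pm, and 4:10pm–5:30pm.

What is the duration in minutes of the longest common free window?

65 minutes

Rania free within 09:30–17:30: 09:30–11:35, 13:55–15:30, 16:10–17:30.
Oksana ∩ Rania: 09:30–10:00, 11:10–11:35, 13:55–14:00, 14:15–15:30, 16:10–17:30.
Oksana ∩ Rania ∩ Vera: 09:30–10:00, 11:10–11:35, 14:15–15:15, 16:10–17:15.
Oksana ∩ Rania ∩ Vera ∩ Liang: 09:30–10:00, 16:10–17:15.
Common window lengths: 30, 65 min; longest is 65.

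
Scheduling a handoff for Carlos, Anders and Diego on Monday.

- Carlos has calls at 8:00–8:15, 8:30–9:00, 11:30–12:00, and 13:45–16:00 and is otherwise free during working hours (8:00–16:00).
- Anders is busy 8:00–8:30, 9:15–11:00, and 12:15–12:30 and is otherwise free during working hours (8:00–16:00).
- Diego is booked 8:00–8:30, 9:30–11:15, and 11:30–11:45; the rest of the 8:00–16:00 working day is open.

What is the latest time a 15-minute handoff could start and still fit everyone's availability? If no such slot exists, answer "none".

Carlos free within 08:00–16:00: 08:15–08:30, 09:00–11:30, 12:00–13:45.
Anders free within 08:00–16:00: 08:30–09:15, 11:00–12:15, 12:30–16:00.
Diego free within 08:00–16:00: 08:30–09:30, 11:15–11:30, 11:45–16:00.
Carlos ∩ Anders: 09:00–09:15, 11:00–11:30, 12:00–12:15, 12:30–13:45.
Carlos ∩ Anders ∩ Diego: 09:00–09:15, 11:15–11:30, 12:00–12:15, 12:30–13:45.
Windows ≥ 15 min: 09:00–09:15, 11:15–11:30, 12:00–12:15, 12:30–13:45.
Latest start in the last window 12:30–13:45 is 13:45 − 15 min = 13:30.

13:30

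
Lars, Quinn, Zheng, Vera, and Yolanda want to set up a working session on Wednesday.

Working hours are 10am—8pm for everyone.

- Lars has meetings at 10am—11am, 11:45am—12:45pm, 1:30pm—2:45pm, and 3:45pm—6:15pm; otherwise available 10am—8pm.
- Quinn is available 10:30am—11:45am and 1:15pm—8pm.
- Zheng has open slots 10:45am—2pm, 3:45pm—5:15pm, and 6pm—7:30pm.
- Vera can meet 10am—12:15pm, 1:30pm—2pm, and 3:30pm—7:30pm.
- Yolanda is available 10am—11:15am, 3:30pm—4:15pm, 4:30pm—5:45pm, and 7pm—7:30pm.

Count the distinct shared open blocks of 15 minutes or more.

Lars free within 10:00–20:00: 11:00–11:45, 12:45–13:30, 14:45–15:45, 18:15–20:00.
Lars ∩ Quinn: 11:00–11:45, 13:15–13:30, 14:45–15:45, 18:15–20:00.
Lars ∩ Quinn ∩ Zheng: 11:00–11:45, 13:15–13:30, 18:15–19:30.
Lars ∩ Quinn ∩ Zheng ∩ Vera: 11:00–11:45, 18:15–19:30.
Lars ∩ Quinn ∩ Zheng ∩ Vera ∩ Yolanda: 11:00–11:15, 19:00–19:30.
Windows ≥ 15 min: 11:00–11:15, 19:00–19:30.
That's 2 windows.

2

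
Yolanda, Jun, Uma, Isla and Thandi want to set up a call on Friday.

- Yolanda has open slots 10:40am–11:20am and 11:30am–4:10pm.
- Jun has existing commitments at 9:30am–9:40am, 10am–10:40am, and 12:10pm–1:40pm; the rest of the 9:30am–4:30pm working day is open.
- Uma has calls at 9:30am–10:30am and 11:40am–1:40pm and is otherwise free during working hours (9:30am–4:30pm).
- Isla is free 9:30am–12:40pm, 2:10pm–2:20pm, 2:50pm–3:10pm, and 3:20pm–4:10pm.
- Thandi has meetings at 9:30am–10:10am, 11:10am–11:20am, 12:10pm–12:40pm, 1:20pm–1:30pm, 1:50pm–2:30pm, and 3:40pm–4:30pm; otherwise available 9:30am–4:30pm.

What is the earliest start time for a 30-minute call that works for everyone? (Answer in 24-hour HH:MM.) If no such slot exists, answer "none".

Jun free within 09:30–16:30: 09:40–10:00, 10:40–12:10, 13:40–16:30.
Uma free within 09:30–16:30: 10:30–11:40, 13:40–16:30.
Thandi free within 09:30–16:30: 10:10–11:10, 11:20–12:10, 12:40–13:20, 13:30–13:50, 14:30–15:40.
Yolanda ∩ Jun: 10:40–11:20, 11:30–12:10, 13:40–16:10.
Yolanda ∩ Jun ∩ Uma: 10:40–11:20, 11:30–11:40, 13:40–16:10.
Yolanda ∩ Jun ∩ Uma ∩ Isla: 10:40–11:20, 11:30–11:40, 14:10–14:20, 14:50–15:10, 15:20–16:10.
Yolanda ∩ Jun ∩ Uma ∩ Isla ∩ Thandi: 10:40–11:10, 11:30–11:40, 14:50–15:10, 15:20–15:40.
Windows ≥ 30 min: 10:40–11:10.
Earliest such window starts at 10:40.

10:40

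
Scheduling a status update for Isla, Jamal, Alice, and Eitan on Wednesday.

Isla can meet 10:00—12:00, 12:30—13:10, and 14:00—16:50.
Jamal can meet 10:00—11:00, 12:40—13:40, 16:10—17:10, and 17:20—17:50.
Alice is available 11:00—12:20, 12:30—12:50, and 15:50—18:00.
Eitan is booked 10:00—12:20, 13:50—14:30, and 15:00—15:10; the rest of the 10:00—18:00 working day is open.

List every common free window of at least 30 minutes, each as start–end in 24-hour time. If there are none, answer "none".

Eitan free within 10:00–18:00: 12:20–13:50, 14:30–15:00, 15:10–18:00.
Isla ∩ Jamal: 10:00–11:00, 12:40–13:10, 16:10–16:50.
Isla ∩ Jamal ∩ Alice: 12:40–12:50, 16:10–16:50.
Isla ∩ Jamal ∩ Alice ∩ Eitan: 12:40–12:50, 16:10–16:50.
Windows ≥ 30 min: 16:10–16:50.

16:10–16:50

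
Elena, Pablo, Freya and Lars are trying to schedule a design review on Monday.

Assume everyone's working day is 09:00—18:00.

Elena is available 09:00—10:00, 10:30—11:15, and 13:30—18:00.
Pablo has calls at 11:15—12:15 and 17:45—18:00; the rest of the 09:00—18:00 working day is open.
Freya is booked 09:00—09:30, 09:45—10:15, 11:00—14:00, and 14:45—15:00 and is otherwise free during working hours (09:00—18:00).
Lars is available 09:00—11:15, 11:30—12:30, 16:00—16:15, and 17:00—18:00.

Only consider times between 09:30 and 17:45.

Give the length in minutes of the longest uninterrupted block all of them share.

45 minutes

Pablo free within 09:00–18:00: 09:00–11:15, 12:15–17:45.
Freya free within 09:00–18:00: 09:30–09:45, 10:15–11:00, 14:00–14:45, 15:00–18:00.
Elena ∩ Pablo: 09:00–10:00, 10:30–11:15, 13:30–17:45.
Elena ∩ Pablo ∩ Freya: 09:30–09:45, 10:30–11:00, 14:00–14:45, 15:00–17:45.
Elena ∩ Pablo ∩ Freya ∩ Lars: 09:30–09:45, 10:30–11:00, 16:00–16:15, 17:00–17:45.
Restricted to 09:30–17:45: 09:30–09:45, 10:30–11:00, 16:00–16:15, 17:00–17:45.
Common window lengths: 15, 30, 15, 45 min; longest is 45.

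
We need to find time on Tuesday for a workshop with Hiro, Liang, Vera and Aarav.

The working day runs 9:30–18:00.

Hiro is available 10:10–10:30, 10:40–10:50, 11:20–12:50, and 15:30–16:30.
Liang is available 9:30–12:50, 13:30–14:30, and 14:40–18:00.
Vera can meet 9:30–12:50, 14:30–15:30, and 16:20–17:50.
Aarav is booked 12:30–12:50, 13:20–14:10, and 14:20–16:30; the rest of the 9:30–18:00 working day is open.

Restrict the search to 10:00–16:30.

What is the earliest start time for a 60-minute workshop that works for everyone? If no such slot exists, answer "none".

Aarav free within 09:30–18:00: 09:30–12:30, 12:50–13:20, 14:10–14:20, 16:30–18:00.
Hiro ∩ Liang: 10:10–10:30, 10:40–10:50, 11:20–12:50, 15:30–16:30.
Hiro ∩ Liang ∩ Vera: 10:10–10:30, 10:40–10:50, 11:20–12:50, 16:20–16:30.
Hiro ∩ Liang ∩ Vera ∩ Aarav: 10:10–10:30, 10:40–10:50, 11:20–12:30.
Restricted to 10:00–16:30: 10:10–10:30, 10:40–10:50, 11:20–12:30.
Windows ≥ 60 min: 11:20–12:30.
Earliest such window starts at 11:20.

11:20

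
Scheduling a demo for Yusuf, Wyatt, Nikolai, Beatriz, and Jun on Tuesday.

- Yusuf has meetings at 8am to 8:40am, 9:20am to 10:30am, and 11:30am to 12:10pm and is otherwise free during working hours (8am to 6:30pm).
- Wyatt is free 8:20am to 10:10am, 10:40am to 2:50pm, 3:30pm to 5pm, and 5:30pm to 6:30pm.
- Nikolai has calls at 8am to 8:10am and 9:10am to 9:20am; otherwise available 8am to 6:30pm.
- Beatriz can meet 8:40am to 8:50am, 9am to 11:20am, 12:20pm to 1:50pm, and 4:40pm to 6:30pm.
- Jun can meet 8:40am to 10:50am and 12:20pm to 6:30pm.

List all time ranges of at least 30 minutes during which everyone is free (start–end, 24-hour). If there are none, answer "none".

Yusuf free within 08:00–18:30: 08:40–09:20, 10:30–11:30, 12:10–18:30.
Nikolai free within 08:00–18:30: 08:10–09:10, 09:20–18:30.
Yusuf ∩ Wyatt: 08:40–09:20, 10:40–11:30, 12:10–14:50, 15:30–17:00, 17:30–18:30.
Yusuf ∩ Wyatt ∩ Nikolai: 08:40–09:10, 10:40–11:30, 12:10–14:50, 15:30–17:00, 17:30–18:30.
Yusuf ∩ Wyatt ∩ Nikolai ∩ Beatriz: 08:40–08:50, 09:00–09:10, 10:40–11:20, 12:20–13:50, 16:40–17:00, 17:30–18:30.
Yusuf ∩ Wyatt ∩ Nikolai ∩ Beatriz ∩ Jun: 08:40–08:50, 09:00–09:10, 10:40–10:50, 12:20–13:50, 16:40–17:00, 17:30–18:30.
Windows ≥ 30 min: 12:20–13:50, 17:30–18:30.

12:20–13:50, 17:30–18:30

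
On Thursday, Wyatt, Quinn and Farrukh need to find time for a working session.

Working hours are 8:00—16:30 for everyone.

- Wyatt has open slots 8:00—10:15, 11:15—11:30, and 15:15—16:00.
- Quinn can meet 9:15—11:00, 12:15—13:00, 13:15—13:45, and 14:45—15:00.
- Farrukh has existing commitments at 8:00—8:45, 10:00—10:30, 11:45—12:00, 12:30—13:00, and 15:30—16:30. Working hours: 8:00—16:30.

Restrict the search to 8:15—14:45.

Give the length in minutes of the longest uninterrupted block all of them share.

45 minutes

Farrukh free within 08:00–16:30: 08:45–10:00, 10:30–11:45, 12:00–12:30, 13:00–15:30.
Wyatt ∩ Quinn: 09:15–10:15.
Wyatt ∩ Quinn ∩ Farrukh: 09:15–10:00.
Restricted to 08:15–14:45: 09:15–10:00.
Single common window of 45 minutes.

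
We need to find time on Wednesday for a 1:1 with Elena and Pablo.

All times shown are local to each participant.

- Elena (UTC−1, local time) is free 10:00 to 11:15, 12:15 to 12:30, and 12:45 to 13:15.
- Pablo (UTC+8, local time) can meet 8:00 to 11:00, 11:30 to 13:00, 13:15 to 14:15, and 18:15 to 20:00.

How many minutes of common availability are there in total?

60 minutes

Elena → UTC: 11:00–12:15, 13:15–13:30, 13:45–14:15.
Pablo → UTC: 00:00–03:00, 03:30–05:00, 05:15–06:15, 10:15–12:00.
Elena ∩ Pablo: 11:00–12:00.
Total common minutes: 60.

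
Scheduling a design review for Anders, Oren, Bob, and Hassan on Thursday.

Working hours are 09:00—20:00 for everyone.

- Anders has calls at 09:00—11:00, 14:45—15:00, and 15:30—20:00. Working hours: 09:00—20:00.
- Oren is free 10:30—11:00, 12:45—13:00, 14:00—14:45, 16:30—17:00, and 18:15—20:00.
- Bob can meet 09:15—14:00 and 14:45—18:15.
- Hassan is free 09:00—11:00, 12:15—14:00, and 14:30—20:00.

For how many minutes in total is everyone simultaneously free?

15 minutes

Anders free within 09:00–20:00: 11:00–14:45, 15:00–15:30.
Anders ∩ Oren: 12:45–13:00, 14:00–14:45.
Anders ∩ Oren ∩ Bob: 12:45–13:00.
Anders ∩ Oren ∩ Bob ∩ Hassan: 12:45–13:00.
Total common minutes: 15.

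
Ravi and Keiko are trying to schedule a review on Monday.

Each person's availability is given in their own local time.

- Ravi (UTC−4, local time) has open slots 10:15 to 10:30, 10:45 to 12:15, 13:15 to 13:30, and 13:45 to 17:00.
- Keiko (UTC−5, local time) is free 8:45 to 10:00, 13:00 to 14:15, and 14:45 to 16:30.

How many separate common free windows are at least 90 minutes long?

Ravi → UTC: 14:15–14:30, 14:45–16:15, 17:15–17:30, 17:45–21:00.
Keiko → UTC: 13:45–15:00, 18:00–19:15, 19:45–21:30.
Ravi ∩ Keiko: 14:15–14:30, 14:45–15:00, 18:00–19:15, 19:45–21:00.
Windows ≥ 90 min: (none).
That's 0 windows.

0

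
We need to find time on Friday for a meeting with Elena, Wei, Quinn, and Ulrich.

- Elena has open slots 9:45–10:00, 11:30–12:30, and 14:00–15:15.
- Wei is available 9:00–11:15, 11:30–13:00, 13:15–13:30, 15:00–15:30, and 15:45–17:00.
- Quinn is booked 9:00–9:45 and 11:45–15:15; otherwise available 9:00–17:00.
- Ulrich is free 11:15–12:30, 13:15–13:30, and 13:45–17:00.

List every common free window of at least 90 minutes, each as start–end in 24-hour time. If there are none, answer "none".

none

Quinn free within 09:00–17:00: 09:45–11:45, 15:15–17:00.
Elena ∩ Wei: 09:45–10:00, 11:30–12:30, 15:00–15:15.
Elena ∩ Wei ∩ Quinn: 09:45–10:00, 11:30–11:45.
Elena ∩ Wei ∩ Quinn ∩ Ulrich: 11:30–11:45.
Windows ≥ 90 min: (none).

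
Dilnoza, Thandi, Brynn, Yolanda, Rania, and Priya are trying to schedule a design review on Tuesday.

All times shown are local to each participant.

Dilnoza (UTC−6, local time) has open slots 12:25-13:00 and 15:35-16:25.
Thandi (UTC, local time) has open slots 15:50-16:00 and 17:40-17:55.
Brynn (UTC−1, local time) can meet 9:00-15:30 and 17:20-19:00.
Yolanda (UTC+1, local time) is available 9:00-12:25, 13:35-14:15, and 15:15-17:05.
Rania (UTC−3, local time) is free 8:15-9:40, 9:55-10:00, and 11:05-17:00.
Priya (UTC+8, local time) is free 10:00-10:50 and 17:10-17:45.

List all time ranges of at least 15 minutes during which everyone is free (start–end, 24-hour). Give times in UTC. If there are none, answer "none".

none

Dilnoza → UTC: 18:25–19:00, 21:35–22:25.
Thandi → UTC: 15:50–16:00, 17:40–17:55.
Brynn → UTC: 10:00–16:30, 18:20–20:00.
Yolanda → UTC: 08:00–11:25, 12:35–13:15, 14:15–16:05.
Rania → UTC: 11:15–12:40, 12:55–13:00, 14:05–20:00.
Priya → UTC: 02:00–02:50, 09:10–09:45.
Dilnoza ∩ Thandi: (none).
Dilnoza ∩ Thandi ∩ Brynn: (none).
Dilnoza ∩ Thandi ∩ Brynn ∩ Yolanda: (none).
Dilnoza ∩ Thandi ∩ Brynn ∩ Yolanda ∩ Rania: (none).
Dilnoza ∩ Thandi ∩ Brynn ∩ Yolanda ∩ Rania ∩ Priya: (none).
Windows ≥ 15 min: (none).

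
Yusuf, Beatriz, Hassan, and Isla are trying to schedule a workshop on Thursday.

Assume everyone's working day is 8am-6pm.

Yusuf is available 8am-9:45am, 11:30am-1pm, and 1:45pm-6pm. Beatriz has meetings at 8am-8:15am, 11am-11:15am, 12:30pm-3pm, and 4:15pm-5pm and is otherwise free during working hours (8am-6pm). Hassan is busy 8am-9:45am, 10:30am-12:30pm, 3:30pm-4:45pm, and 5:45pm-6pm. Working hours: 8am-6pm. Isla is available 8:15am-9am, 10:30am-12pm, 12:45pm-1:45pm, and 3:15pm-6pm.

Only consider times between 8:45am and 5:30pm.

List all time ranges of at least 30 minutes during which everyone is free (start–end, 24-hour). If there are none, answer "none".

17:00–17:30

Beatriz free within 08:00–18:00: 08:15–11:00, 11:15–12:30, 15:00–16:15, 17:00–18:00.
Hassan free within 08:00–18:00: 09:45–10:30, 12:30–15:30, 16:45–17:45.
Yusuf ∩ Beatriz: 08:15–09:45, 11:30–12:30, 15:00–16:15, 17:00–18:00.
Yusuf ∩ Beatriz ∩ Hassan: 15:00–15:30, 17:00–17:45.
Yusuf ∩ Beatriz ∩ Hassan ∩ Isla: 15:15–15:30, 17:00–17:45.
Restricted to 08:45–17:30: 15:15–15:30, 17:00–17:30.
Windows ≥ 30 min: 17:00–17:30.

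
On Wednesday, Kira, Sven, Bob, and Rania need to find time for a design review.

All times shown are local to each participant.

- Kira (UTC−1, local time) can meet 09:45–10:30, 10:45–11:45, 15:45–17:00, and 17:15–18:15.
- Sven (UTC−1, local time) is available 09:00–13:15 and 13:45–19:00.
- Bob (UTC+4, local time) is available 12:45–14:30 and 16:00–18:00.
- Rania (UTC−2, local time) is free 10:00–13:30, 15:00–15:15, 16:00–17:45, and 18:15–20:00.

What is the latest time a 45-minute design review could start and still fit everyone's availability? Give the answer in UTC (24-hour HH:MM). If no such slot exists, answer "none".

Kira → UTC: 10:45–11:30, 11:45–12:45, 16:45–18:00, 18:15–19:15.
Sven → UTC: 10:00–14:15, 14:45–20:00.
Bob → UTC: 08:45–10:30, 12:00–14:00.
Rania → UTC: 12:00–15:30, 17:00–17:15, 18:00–19:45, 20:15–22:00.
Kira ∩ Sven: 10:45–11:30, 11:45–12:45, 16:45–18:00, 18:15–19:15.
Kira ∩ Sven ∩ Bob: 12:00–12:45.
Kira ∩ Sven ∩ Bob ∩ Rania: 12:00–12:45.
Windows ≥ 45 min: 12:00–12:45.
Latest start in the last window 12:00–12:45 is 12:45 − 45 min = 12:00.

12:00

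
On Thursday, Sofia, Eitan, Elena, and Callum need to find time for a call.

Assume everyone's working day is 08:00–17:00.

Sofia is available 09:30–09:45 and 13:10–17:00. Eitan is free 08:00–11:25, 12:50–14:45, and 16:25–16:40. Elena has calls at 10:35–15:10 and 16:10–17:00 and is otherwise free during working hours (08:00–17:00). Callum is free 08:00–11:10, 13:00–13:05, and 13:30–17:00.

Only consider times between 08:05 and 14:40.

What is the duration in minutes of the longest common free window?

15 minutes

Elena free within 08:00–17:00: 08:00–10:35, 15:10–16:10.
Sofia ∩ Eitan: 09:30–09:45, 13:10–14:45, 16:25–16:40.
Sofia ∩ Eitan ∩ Elena: 09:30–09:45.
Sofia ∩ Eitan ∩ Elena ∩ Callum: 09:30–09:45.
Restricted to 08:05–14:40: 09:30–09:45.
Single common window of 15 minutes.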